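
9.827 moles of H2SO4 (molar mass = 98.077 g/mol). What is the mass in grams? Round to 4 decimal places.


mass = n * M
mass = 9.827 * 98.077
mass = 963.802679 g, rounded to 4 dp:

963.8027 g


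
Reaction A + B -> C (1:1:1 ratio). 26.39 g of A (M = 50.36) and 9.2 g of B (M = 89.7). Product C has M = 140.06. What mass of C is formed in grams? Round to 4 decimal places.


Find moles of each reactant; the smaller value is the limiting reagent in a 1:1:1 reaction, so moles_C equals moles of the limiter.
n_A = mass_A / M_A = 26.39 / 50.36 = 0.524027 mol
n_B = mass_B / M_B = 9.2 / 89.7 = 0.102564 mol
Limiting reagent: B (smaller), n_limiting = 0.102564 mol
mass_C = n_limiting * M_C = 0.102564 * 140.06
mass_C = 14.36511384 g, rounded to 4 dp:

14.3651 g


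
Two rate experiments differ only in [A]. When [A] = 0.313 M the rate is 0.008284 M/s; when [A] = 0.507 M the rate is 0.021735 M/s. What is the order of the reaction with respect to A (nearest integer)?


Rate is proportional to [A]^n, so rate2/rate1 = ([A]2/[A]1)^n. Take logs to solve for n.
rate2/rate1 = 0.021735 / 0.008284 = 2.6237
[A]2/[A]1 = 0.507 / 0.313 = 1.6198
n = ln(2.6237) / ln(1.6198) = 2.0
Nearest integer order:

2


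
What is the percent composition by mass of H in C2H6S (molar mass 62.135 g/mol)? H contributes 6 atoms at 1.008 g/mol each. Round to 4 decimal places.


pct = 100 * (n_elem * M_elem) / M_total
mass_contribution = 6 * 1.008 = 6.048 g/mol
pct = 100 * 6.048 / 62.135
pct = 9.73364448 %, rounded to 4 dp:

9.7336 %


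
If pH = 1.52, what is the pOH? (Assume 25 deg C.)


At 25 deg C, pH + pOH = 14.
pOH = 14 - pH = 14 - 1.52
pOH = 12.48:

12.48


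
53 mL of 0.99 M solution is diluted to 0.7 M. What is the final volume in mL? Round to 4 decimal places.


Dilution: M1*V1 = M2*V2, solve for V2.
V2 = M1*V1 / M2
V2 = 0.99 * 53 / 0.7
V2 = 52.47 / 0.7
V2 = 74.95714286 mL, rounded to 4 dp:

74.9571 mL


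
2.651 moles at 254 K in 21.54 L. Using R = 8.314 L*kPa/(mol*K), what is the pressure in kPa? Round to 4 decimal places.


PV = nRT, solve for P = nRT / V.
nRT = 2.651 * 8.314 * 254 = 5598.2652
P = 5598.2652 / 21.54
P = 259.90089136 kPa, rounded to 4 dp:

259.9009 kPa


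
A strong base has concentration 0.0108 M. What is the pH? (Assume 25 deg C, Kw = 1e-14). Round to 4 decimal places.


A strong base dissociates completely, so [OH-] equals the given concentration.
pOH = -log10([OH-]) = -log10(0.0108) = 1.966576
pH = 14 - pOH = 14 - 1.966576
pH = 12.033424, rounded to 4 dp:

12.0334


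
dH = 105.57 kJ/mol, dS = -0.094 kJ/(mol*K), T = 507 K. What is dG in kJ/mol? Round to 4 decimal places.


Gibbs: dG = dH - T*dS (consistent units, dS already in kJ/(mol*K)).
T*dS = 507 * -0.094 = -47.658
dG = 105.57 - (-47.658)
dG = 153.228 kJ/mol, rounded to 4 dp:

153.2280 kJ/mol


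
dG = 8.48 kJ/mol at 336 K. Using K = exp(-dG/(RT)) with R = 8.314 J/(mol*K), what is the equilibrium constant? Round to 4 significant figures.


dG is in kJ/mol; multiply by 1000 to match R in J/(mol*K).
RT = 8.314 * 336 = 2793.504 J/mol
exponent = -dG*1000 / (RT) = -(8.48*1000) / 2793.504 = -3.03561405
K = exp(-3.03561405)
K = 0.048045152, rounded to 4 significant figures:

0.04805


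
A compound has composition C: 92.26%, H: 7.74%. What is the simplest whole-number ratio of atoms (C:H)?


Assume 100 g of compound, divide each mass% by atomic mass to get moles, then normalize by the smallest to get a raw atom ratio.
Moles per 100 g: C: 92.26/12.011 = 7.6813, H: 7.74/1.008 = 7.6786
Raw ratio (divide by min = 7.6786): C: 1.0, H: 1.0
Multiply by 1 to clear fractions: C: 1.0 ~= 1, H: 1.0 ~= 1
Reduce by GCD to get the simplest whole-number ratio:

1:1


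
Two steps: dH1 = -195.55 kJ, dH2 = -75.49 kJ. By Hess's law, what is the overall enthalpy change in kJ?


Hess's law: enthalpy is a state function, so add the step enthalpies.
dH_total = dH1 + dH2 = -195.55 + (-75.49)
dH_total = -271.04 kJ:

-271.04 kJ


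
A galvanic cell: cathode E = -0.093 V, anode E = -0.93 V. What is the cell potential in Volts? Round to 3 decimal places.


Standard cell potential: E_cell = E_cathode - E_anode.
E_cell = -0.093 - (-0.93)
E_cell = 0.837 V, rounded to 3 dp:

0.837 V


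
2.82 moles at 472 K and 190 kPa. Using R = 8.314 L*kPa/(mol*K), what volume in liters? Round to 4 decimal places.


PV = nRT, solve for V = nRT / P.
nRT = 2.82 * 8.314 * 472 = 11066.2666
V = 11066.2666 / 190
V = 58.24350842 L, rounded to 4 dp:

58.2435 L


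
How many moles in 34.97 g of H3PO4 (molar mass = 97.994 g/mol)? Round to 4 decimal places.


n = mass / M
n = 34.97 / 97.994
n = 0.35685858 mol, rounded to 4 dp:

0.3569 mol


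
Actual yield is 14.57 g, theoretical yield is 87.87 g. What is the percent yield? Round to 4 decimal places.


% yield = 100 * actual / theoretical
% yield = 100 * 14.57 / 87.87
% yield = 16.5813133 %, rounded to 4 dp:

16.5813 %


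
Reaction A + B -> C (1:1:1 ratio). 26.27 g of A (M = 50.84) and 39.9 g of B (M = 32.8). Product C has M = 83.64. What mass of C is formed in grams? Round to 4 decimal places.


Find moles of each reactant; the smaller value is the limiting reagent in a 1:1:1 reaction, so moles_C equals moles of the limiter.
n_A = mass_A / M_A = 26.27 / 50.84 = 0.516719 mol
n_B = mass_B / M_B = 39.9 / 32.8 = 1.216463 mol
Limiting reagent: A (smaller), n_limiting = 0.516719 mol
mass_C = n_limiting * M_C = 0.516719 * 83.64
mass_C = 43.21837716 g, rounded to 4 dp:

43.2184 g


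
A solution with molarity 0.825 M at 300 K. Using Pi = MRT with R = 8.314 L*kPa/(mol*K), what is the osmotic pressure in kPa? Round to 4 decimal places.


Osmotic pressure (van't Hoff): Pi = M*R*T.
RT = 8.314 * 300 = 2494.2
Pi = 0.825 * 2494.2
Pi = 2057.715 kPa, rounded to 4 dp:

2057.7150 kPa


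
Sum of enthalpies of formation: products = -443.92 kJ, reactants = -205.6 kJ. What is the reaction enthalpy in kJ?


dH_rxn = sum(dH_f products) - sum(dH_f reactants)
dH_rxn = -443.92 - (-205.6)
dH_rxn = -238.32 kJ:

-238.32 kJ


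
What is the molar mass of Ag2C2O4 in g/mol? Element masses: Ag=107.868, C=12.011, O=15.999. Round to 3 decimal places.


M = sum(count * atomic_mass) over atoms.
M = 2*107.868 + 2*12.011 + 4*15.999
M = 215.736 + 24.022 + 63.996
M = 303.754 g/mol, rounded to 3 dp:

303.754 g/mol


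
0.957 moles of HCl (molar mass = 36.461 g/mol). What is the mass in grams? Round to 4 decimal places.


mass = n * M
mass = 0.957 * 36.461
mass = 34.893177 g, rounded to 4 dp:

34.8932 g


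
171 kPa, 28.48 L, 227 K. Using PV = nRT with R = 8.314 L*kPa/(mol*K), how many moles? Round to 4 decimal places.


PV = nRT, solve for n = PV / (RT).
PV = 171 * 28.48 = 4870.08
RT = 8.314 * 227 = 1887.278
n = 4870.08 / 1887.278
n = 2.58047834 mol, rounded to 4 dp:

2.5805 mol


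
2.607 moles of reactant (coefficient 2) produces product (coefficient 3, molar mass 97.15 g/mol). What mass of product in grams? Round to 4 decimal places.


Use the coefficient ratio to convert reactant moles to product moles, then multiply by the product's molar mass.
moles_P = moles_R * (coeff_P / coeff_R) = 2.607 * (3/2) = 3.9105
mass_P = moles_P * M_P = 3.9105 * 97.15
mass_P = 379.905075 g, rounded to 4 dp:

379.9051 g


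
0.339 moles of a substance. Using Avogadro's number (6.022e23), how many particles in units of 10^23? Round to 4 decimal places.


N = n * NA, then divide by 1e23 for the requested units.
N / 1e23 = n * 6.022
N / 1e23 = 0.339 * 6.022
N / 1e23 = 2.041458, rounded to 4 dp:

2.0415


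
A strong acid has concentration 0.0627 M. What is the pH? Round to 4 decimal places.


A strong acid dissociates completely, so [H+] equals the given concentration.
pH = -log10([H+]) = -log10(0.0627)
pH = 1.20273246, rounded to 4 dp:

1.2027


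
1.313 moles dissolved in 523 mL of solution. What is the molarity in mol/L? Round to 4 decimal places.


Convert volume to liters: V_L = V_mL / 1000.
V_L = 523 / 1000 = 0.523 L
M = n / V_L = 1.313 / 0.523
M = 2.51051625 mol/L, rounded to 4 dp:

2.5105 mol/L


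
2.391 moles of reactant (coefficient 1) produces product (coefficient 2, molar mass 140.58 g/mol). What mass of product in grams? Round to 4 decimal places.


Use the coefficient ratio to convert reactant moles to product moles, then multiply by the product's molar mass.
moles_P = moles_R * (coeff_P / coeff_R) = 2.391 * (2/1) = 4.782
mass_P = moles_P * M_P = 4.782 * 140.58
mass_P = 672.25356 g, rounded to 4 dp:

672.2536 g


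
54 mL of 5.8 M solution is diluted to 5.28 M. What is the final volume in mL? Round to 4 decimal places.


Dilution: M1*V1 = M2*V2, solve for V2.
V2 = M1*V1 / M2
V2 = 5.8 * 54 / 5.28
V2 = 313.2 / 5.28
V2 = 59.31818182 mL, rounded to 4 dp:

59.3182 mL


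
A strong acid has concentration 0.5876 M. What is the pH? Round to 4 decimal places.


A strong acid dissociates completely, so [H+] equals the given concentration.
pH = -log10([H+]) = -log10(0.5876)
pH = 0.23091821, rounded to 4 dp:

0.2309


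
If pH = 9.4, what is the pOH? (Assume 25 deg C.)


At 25 deg C, pH + pOH = 14.
pOH = 14 - pH = 14 - 9.4
pOH = 4.6:

4.60


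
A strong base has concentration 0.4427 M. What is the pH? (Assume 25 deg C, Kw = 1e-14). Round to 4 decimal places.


A strong base dissociates completely, so [OH-] equals the given concentration.
pOH = -log10([OH-]) = -log10(0.4427) = 0.35389
pH = 14 - pOH = 14 - 0.35389
pH = 13.64611, rounded to 4 dp:

13.6461


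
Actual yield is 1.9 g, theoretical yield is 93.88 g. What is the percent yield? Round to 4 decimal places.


% yield = 100 * actual / theoretical
% yield = 100 * 1.9 / 93.88
% yield = 2.02386025 %, rounded to 4 dp:

2.0239 %


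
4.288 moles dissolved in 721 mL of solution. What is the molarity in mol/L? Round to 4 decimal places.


Convert volume to liters: V_L = V_mL / 1000.
V_L = 721 / 1000 = 0.721 L
M = n / V_L = 4.288 / 0.721
M = 5.94729542 mol/L, rounded to 4 dp:

5.9473 mol/L


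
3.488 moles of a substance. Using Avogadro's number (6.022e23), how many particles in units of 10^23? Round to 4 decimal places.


N = n * NA, then divide by 1e23 for the requested units.
N / 1e23 = n * 6.022
N / 1e23 = 3.488 * 6.022
N / 1e23 = 21.004736, rounded to 4 dp:

21.0047


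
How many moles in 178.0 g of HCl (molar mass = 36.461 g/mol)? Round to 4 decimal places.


n = mass / M
n = 178.0 / 36.461
n = 4.88192864 mol, rounded to 4 dp:

4.8819 mol


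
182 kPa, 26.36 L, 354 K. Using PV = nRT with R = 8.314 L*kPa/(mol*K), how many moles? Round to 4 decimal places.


PV = nRT, solve for n = PV / (RT).
PV = 182 * 26.36 = 4797.52
RT = 8.314 * 354 = 2943.156
n = 4797.52 / 2943.156
n = 1.6300597 mol, rounded to 4 dp:

1.6301 mol


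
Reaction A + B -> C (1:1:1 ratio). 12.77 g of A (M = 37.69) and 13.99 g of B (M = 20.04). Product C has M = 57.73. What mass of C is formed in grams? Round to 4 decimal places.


Find moles of each reactant; the smaller value is the limiting reagent in a 1:1:1 reaction, so moles_C equals moles of the limiter.
n_A = mass_A / M_A = 12.77 / 37.69 = 0.338817 mol
n_B = mass_B / M_B = 13.99 / 20.04 = 0.698104 mol
Limiting reagent: A (smaller), n_limiting = 0.338817 mol
mass_C = n_limiting * M_C = 0.338817 * 57.73
mass_C = 19.55990541 g, rounded to 4 dp:

19.5599 g


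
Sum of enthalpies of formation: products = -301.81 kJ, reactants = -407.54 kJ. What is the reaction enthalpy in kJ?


dH_rxn = sum(dH_f products) - sum(dH_f reactants)
dH_rxn = -301.81 - (-407.54)
dH_rxn = 105.73 kJ:

105.73 kJ


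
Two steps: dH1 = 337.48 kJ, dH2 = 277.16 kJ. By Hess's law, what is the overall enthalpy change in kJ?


Hess's law: enthalpy is a state function, so add the step enthalpies.
dH_total = dH1 + dH2 = 337.48 + (277.16)
dH_total = 614.64 kJ:

614.64 kJ


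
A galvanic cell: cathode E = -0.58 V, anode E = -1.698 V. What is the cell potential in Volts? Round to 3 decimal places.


Standard cell potential: E_cell = E_cathode - E_anode.
E_cell = -0.58 - (-1.698)
E_cell = 1.118 V, rounded to 3 dp:

1.118 V


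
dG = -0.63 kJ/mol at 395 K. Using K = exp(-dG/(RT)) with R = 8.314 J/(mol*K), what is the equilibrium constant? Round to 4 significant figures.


dG is in kJ/mol; multiply by 1000 to match R in J/(mol*K).
RT = 8.314 * 395 = 3284.03 J/mol
exponent = -dG*1000 / (RT) = -(-0.63*1000) / 3284.03 = 0.19183747
K = exp(0.19183747)
K = 1.2114736, rounded to 4 significant figures:

1.211


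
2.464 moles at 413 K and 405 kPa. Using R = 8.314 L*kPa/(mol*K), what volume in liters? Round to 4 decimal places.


PV = nRT, solve for V = nRT / P.
nRT = 2.464 * 8.314 * 413 = 8460.5924
V = 8460.5924 / 405
V = 20.8903516 L, rounded to 4 dp:

20.8904 L


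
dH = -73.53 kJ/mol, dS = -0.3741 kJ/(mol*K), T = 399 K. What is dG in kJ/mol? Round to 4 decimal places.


Gibbs: dG = dH - T*dS (consistent units, dS already in kJ/(mol*K)).
T*dS = 399 * -0.3741 = -149.2659
dG = -73.53 - (-149.2659)
dG = 75.7359 kJ/mol, rounded to 4 dp:

75.7359 kJ/mol


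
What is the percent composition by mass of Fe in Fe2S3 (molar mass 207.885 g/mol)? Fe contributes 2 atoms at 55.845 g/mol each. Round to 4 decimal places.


pct = 100 * (n_elem * M_elem) / M_total
mass_contribution = 2 * 55.845 = 111.69 g/mol
pct = 100 * 111.69 / 207.885
pct = 53.72682012 %, rounded to 4 dp:

53.7268 %


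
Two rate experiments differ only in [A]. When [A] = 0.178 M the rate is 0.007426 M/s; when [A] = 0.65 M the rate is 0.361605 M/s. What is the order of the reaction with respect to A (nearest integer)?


Rate is proportional to [A]^n, so rate2/rate1 = ([A]2/[A]1)^n. Take logs to solve for n.
rate2/rate1 = 0.361605 / 0.007426 = 48.6945
[A]2/[A]1 = 0.65 / 0.178 = 3.6517
n = ln(48.6945) / ln(3.6517) = 3.0
Nearest integer order:

3


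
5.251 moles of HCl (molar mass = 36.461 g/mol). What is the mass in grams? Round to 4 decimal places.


mass = n * M
mass = 5.251 * 36.461
mass = 191.456711 g, rounded to 4 dp:

191.4567 g


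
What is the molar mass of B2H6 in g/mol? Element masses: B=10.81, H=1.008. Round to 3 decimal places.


M = sum(count * atomic_mass) over atoms.
M = 2*10.81 + 6*1.008
M = 21.62 + 6.048
M = 27.668 g/mol, rounded to 3 dp:

27.668 g/mol


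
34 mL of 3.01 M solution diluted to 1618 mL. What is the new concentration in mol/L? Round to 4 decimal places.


Dilution: M1*V1 = M2*V2, solve for M2.
M2 = M1*V1 / V2
M2 = 3.01 * 34 / 1618
M2 = 102.34 / 1618
M2 = 0.06325093 mol/L, rounded to 4 dp:

0.0633 mol/L


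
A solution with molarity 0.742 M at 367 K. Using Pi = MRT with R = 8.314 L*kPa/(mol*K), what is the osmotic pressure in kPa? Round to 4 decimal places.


Osmotic pressure (van't Hoff): Pi = M*R*T.
RT = 8.314 * 367 = 3051.238
Pi = 0.742 * 3051.238
Pi = 2264.018596 kPa, rounded to 4 dp:

2264.0186 kPa


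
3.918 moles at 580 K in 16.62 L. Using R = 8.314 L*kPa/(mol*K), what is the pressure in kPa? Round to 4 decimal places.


PV = nRT, solve for P = nRT / V.
nRT = 3.918 * 8.314 * 580 = 18893.0662
P = 18893.0662 / 16.62
P = 1136.76691937 kPa, rounded to 4 dp:

1136.7669 kPa


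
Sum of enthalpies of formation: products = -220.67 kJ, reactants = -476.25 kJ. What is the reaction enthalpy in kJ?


dH_rxn = sum(dH_f products) - sum(dH_f reactants)
dH_rxn = -220.67 - (-476.25)
dH_rxn = 255.58 kJ:

255.58 kJ


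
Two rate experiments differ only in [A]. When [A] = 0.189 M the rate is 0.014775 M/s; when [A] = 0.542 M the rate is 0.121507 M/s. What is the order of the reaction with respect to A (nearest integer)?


Rate is proportional to [A]^n, so rate2/rate1 = ([A]2/[A]1)^n. Take logs to solve for n.
rate2/rate1 = 0.121507 / 0.014775 = 8.2238
[A]2/[A]1 = 0.542 / 0.189 = 2.8677
n = ln(8.2238) / ln(2.8677) = 2.0
Nearest integer order:

2


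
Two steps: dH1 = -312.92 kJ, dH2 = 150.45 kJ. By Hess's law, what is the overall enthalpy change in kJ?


Hess's law: enthalpy is a state function, so add the step enthalpies.
dH_total = dH1 + dH2 = -312.92 + (150.45)
dH_total = -162.47 kJ:

-162.47 kJ


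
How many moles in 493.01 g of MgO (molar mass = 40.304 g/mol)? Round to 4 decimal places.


n = mass / M
n = 493.01 / 40.304
n = 12.23228464 mol, rounded to 4 dp:

12.2323 mol


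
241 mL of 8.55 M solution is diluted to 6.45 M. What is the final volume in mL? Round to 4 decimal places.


Dilution: M1*V1 = M2*V2, solve for V2.
V2 = M1*V1 / M2
V2 = 8.55 * 241 / 6.45
V2 = 2060.55 / 6.45
V2 = 319.46511628 mL, rounded to 4 dp:

319.4651 mL


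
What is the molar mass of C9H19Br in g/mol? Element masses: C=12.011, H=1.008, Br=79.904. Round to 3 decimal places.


M = sum(count * atomic_mass) over atoms.
M = 9*12.011 + 19*1.008 + 1*79.904
M = 108.099 + 19.152 + 79.904
M = 207.155 g/mol, rounded to 3 dp:

207.155 g/mol


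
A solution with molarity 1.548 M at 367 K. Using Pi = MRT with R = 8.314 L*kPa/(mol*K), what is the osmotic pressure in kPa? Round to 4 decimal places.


Osmotic pressure (van't Hoff): Pi = M*R*T.
RT = 8.314 * 367 = 3051.238
Pi = 1.548 * 3051.238
Pi = 4723.316424 kPa, rounded to 4 dp:

4723.3164 kPa


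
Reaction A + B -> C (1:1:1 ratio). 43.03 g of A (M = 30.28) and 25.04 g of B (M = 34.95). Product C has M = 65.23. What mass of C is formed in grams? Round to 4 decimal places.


Find moles of each reactant; the smaller value is the limiting reagent in a 1:1:1 reaction, so moles_C equals moles of the limiter.
n_A = mass_A / M_A = 43.03 / 30.28 = 1.42107 mol
n_B = mass_B / M_B = 25.04 / 34.95 = 0.716452 mol
Limiting reagent: B (smaller), n_limiting = 0.716452 mol
mass_C = n_limiting * M_C = 0.716452 * 65.23
mass_C = 46.73416396 g, rounded to 4 dp:

46.7342 g


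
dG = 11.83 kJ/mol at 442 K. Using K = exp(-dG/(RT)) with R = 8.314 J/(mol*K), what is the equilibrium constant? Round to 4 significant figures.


dG is in kJ/mol; multiply by 1000 to match R in J/(mol*K).
RT = 8.314 * 442 = 3674.788 J/mol
exponent = -dG*1000 / (RT) = -(11.83*1000) / 3674.788 = -3.21923333
K = exp(-3.21923333)
K = 0.039985702, rounded to 4 significant figures:

0.03999


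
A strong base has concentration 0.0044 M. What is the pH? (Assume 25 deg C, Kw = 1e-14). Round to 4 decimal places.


A strong base dissociates completely, so [OH-] equals the given concentration.
pOH = -log10([OH-]) = -log10(0.0044) = 2.356547
pH = 14 - pOH = 14 - 2.356547
pH = 11.643453, rounded to 4 dp:

11.6435


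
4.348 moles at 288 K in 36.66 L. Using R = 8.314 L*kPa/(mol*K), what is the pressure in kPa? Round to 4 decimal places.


PV = nRT, solve for P = nRT / V.
nRT = 4.348 * 8.314 * 288 = 10410.9903
P = 10410.9903 / 36.66
P = 283.98773322 kPa, rounded to 4 dp:

283.9877 kPa


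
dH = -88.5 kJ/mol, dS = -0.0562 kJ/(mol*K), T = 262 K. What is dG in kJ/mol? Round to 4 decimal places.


Gibbs: dG = dH - T*dS (consistent units, dS already in kJ/(mol*K)).
T*dS = 262 * -0.0562 = -14.7244
dG = -88.5 - (-14.7244)
dG = -73.7756 kJ/mol, rounded to 4 dp:

-73.7756 kJ/mol


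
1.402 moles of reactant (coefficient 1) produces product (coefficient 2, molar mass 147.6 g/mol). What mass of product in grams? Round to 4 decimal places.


Use the coefficient ratio to convert reactant moles to product moles, then multiply by the product's molar mass.
moles_P = moles_R * (coeff_P / coeff_R) = 1.402 * (2/1) = 2.804
mass_P = moles_P * M_P = 2.804 * 147.6
mass_P = 413.8704 g, rounded to 4 dp:

413.8704 g


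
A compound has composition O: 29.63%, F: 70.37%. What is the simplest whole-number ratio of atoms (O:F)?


Assume 100 g of compound, divide each mass% by atomic mass to get moles, then normalize by the smallest to get a raw atom ratio.
Moles per 100 g: O: 29.63/15.999 = 1.852, F: 70.37/18.998 = 3.7041
Raw ratio (divide by min = 1.852): O: 1.0, F: 2.0
Multiply by 1 to clear fractions: O: 1.0 ~= 1, F: 2.0 ~= 2
Reduce by GCD to get the simplest whole-number ratio:

1:2


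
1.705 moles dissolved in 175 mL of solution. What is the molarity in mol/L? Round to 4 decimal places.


Convert volume to liters: V_L = V_mL / 1000.
V_L = 175 / 1000 = 0.175 L
M = n / V_L = 1.705 / 0.175
M = 9.74285714 mol/L, rounded to 4 dp:

9.7429 mol/L


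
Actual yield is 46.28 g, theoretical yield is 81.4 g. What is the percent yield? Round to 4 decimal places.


% yield = 100 * actual / theoretical
% yield = 100 * 46.28 / 81.4
% yield = 56.85503686 %, rounded to 4 dp:

56.8550 %


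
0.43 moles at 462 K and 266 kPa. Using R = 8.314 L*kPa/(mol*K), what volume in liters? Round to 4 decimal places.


PV = nRT, solve for V = nRT / P.
nRT = 0.43 * 8.314 * 462 = 1651.6592
V = 1651.6592 / 266
V = 6.20924511 L, rounded to 4 dp:

6.2092 L


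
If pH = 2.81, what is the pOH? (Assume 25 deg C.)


At 25 deg C, pH + pOH = 14.
pOH = 14 - pH = 14 - 2.81
pOH = 11.19:

11.19


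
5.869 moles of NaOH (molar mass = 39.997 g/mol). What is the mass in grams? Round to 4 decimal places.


mass = n * M
mass = 5.869 * 39.997
mass = 234.742393 g, rounded to 4 dp:

234.7424 g


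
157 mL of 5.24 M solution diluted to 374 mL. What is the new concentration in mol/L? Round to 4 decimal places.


Dilution: M1*V1 = M2*V2, solve for M2.
M2 = M1*V1 / V2
M2 = 5.24 * 157 / 374
M2 = 822.68 / 374
M2 = 2.19967914 mol/L, rounded to 4 dp:

2.1997 mol/L


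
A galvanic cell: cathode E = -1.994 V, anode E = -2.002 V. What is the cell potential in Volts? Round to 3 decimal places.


Standard cell potential: E_cell = E_cathode - E_anode.
E_cell = -1.994 - (-2.002)
E_cell = 0.008 V, rounded to 3 dp:

0.008 V


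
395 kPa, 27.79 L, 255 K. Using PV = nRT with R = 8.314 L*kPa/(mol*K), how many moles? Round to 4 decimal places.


PV = nRT, solve for n = PV / (RT).
PV = 395 * 27.79 = 10977.05
RT = 8.314 * 255 = 2120.07
n = 10977.05 / 2120.07
n = 5.17768281 mol, rounded to 4 dp:

5.1777 mol


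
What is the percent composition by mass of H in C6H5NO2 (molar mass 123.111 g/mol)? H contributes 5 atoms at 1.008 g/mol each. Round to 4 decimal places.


pct = 100 * (n_elem * M_elem) / M_total
mass_contribution = 5 * 1.008 = 5.04 g/mol
pct = 100 * 5.04 / 123.111
pct = 4.09386651 %, rounded to 4 dp:

4.0939 %


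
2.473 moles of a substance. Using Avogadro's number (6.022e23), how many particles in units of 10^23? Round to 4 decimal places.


N = n * NA, then divide by 1e23 for the requested units.
N / 1e23 = n * 6.022
N / 1e23 = 2.473 * 6.022
N / 1e23 = 14.892406, rounded to 4 dp:

14.8924


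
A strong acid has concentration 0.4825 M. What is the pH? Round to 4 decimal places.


A strong acid dissociates completely, so [H+] equals the given concentration.
pH = -log10([H+]) = -log10(0.4825)
pH = 0.31650268, rounded to 4 dp:

0.3165


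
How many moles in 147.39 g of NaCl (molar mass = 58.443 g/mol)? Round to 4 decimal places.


n = mass / M
n = 147.39 / 58.443
n = 2.52194446 mol, rounded to 4 dp:

2.5219 mol


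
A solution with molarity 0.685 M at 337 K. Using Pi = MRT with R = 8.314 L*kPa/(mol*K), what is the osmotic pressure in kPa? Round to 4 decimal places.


Osmotic pressure (van't Hoff): Pi = M*R*T.
RT = 8.314 * 337 = 2801.818
Pi = 0.685 * 2801.818
Pi = 1919.24533 kPa, rounded to 4 dp:

1919.2453 kPa


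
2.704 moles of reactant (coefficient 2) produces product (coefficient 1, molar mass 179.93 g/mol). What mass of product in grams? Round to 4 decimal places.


Use the coefficient ratio to convert reactant moles to product moles, then multiply by the product's molar mass.
moles_P = moles_R * (coeff_P / coeff_R) = 2.704 * (1/2) = 1.352
mass_P = moles_P * M_P = 1.352 * 179.93
mass_P = 243.26536 g, rounded to 4 dp:

243.2654 g


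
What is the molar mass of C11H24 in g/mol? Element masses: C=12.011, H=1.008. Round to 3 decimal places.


M = sum(count * atomic_mass) over atoms.
M = 11*12.011 + 24*1.008
M = 132.121 + 24.192
M = 156.313 g/mol, rounded to 3 dp:

156.313 g/mol


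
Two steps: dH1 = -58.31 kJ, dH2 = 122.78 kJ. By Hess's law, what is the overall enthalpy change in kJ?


Hess's law: enthalpy is a state function, so add the step enthalpies.
dH_total = dH1 + dH2 = -58.31 + (122.78)
dH_total = 64.47 kJ:

64.47 kJ


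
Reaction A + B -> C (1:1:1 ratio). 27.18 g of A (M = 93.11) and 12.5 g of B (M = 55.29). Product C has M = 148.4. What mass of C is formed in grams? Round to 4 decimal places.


Find moles of each reactant; the smaller value is the limiting reagent in a 1:1:1 reaction, so moles_C equals moles of the limiter.
n_A = mass_A / M_A = 27.18 / 93.11 = 0.291913 mol
n_B = mass_B / M_B = 12.5 / 55.29 = 0.226081 mol
Limiting reagent: B (smaller), n_limiting = 0.226081 mol
mass_C = n_limiting * M_C = 0.226081 * 148.4
mass_C = 33.5504204 g, rounded to 4 dp:

33.5504 g


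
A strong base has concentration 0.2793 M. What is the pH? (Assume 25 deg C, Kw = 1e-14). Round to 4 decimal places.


A strong base dissociates completely, so [OH-] equals the given concentration.
pOH = -log10([OH-]) = -log10(0.2793) = 0.553929
pH = 14 - pOH = 14 - 0.553929
pH = 13.446071, rounded to 4 dp:

13.4461


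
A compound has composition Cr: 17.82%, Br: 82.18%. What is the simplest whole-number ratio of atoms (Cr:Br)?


Assume 100 g of compound, divide each mass% by atomic mass to get moles, then normalize by the smallest to get a raw atom ratio.
Moles per 100 g: Cr: 17.82/51.996 = 0.3427, Br: 82.18/79.904 = 1.0285
Raw ratio (divide by min = 0.3427): Cr: 1.0, Br: 3.001
Multiply by 1 to clear fractions: Cr: 1.0 ~= 1, Br: 3.001 ~= 3
Reduce by GCD to get the simplest whole-number ratio:

1:3


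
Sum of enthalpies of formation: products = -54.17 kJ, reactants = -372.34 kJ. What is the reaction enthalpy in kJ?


dH_rxn = sum(dH_f products) - sum(dH_f reactants)
dH_rxn = -54.17 - (-372.34)
dH_rxn = 318.17 kJ:

318.17 kJ


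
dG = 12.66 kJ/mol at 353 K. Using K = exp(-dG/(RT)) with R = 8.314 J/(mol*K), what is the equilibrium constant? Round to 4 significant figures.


dG is in kJ/mol; multiply by 1000 to match R in J/(mol*K).
RT = 8.314 * 353 = 2934.842 J/mol
exponent = -dG*1000 / (RT) = -(12.66*1000) / 2934.842 = -4.31369048
K = exp(-4.31369048)
K = 0.013384065, rounded to 4 significant figures:

0.01338


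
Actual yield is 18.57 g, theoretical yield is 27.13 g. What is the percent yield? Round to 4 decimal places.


% yield = 100 * actual / theoretical
% yield = 100 * 18.57 / 27.13
% yield = 68.44821231 %, rounded to 4 dp:

68.4482 %


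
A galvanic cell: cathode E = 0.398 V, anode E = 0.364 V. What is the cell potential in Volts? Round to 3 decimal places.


Standard cell potential: E_cell = E_cathode - E_anode.
E_cell = 0.398 - (0.364)
E_cell = 0.034 V, rounded to 3 dp:

0.034 V


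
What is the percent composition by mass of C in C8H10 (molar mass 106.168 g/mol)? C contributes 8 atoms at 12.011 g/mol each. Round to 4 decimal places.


pct = 100 * (n_elem * M_elem) / M_total
mass_contribution = 8 * 12.011 = 96.088 g/mol
pct = 100 * 96.088 / 106.168
pct = 90.50561374 %, rounded to 4 dp:

90.5056 %


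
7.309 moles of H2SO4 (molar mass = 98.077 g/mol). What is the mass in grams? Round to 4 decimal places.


mass = n * M
mass = 7.309 * 98.077
mass = 716.844793 g, rounded to 4 dp:

716.8448 g


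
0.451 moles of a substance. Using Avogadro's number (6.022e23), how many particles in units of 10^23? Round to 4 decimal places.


N = n * NA, then divide by 1e23 for the requested units.
N / 1e23 = n * 6.022
N / 1e23 = 0.451 * 6.022
N / 1e23 = 2.715922, rounded to 4 dp:

2.7159


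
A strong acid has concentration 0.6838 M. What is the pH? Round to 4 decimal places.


A strong acid dissociates completely, so [H+] equals the given concentration.
pH = -log10([H+]) = -log10(0.6838)
pH = 0.1650709, rounded to 4 dp:

0.1651


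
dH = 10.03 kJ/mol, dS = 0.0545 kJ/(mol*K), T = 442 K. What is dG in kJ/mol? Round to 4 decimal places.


Gibbs: dG = dH - T*dS (consistent units, dS already in kJ/(mol*K)).
T*dS = 442 * 0.0545 = 24.089
dG = 10.03 - (24.089)
dG = -14.059 kJ/mol, rounded to 4 dp:

-14.0590 kJ/mol


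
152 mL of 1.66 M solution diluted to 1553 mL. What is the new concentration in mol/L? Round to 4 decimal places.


Dilution: M1*V1 = M2*V2, solve for M2.
M2 = M1*V1 / V2
M2 = 1.66 * 152 / 1553
M2 = 252.32 / 1553
M2 = 0.16247263 mol/L, rounded to 4 dp:

0.1625 mol/L


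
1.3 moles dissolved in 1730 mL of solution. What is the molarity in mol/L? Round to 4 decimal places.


Convert volume to liters: V_L = V_mL / 1000.
V_L = 1730 / 1000 = 1.73 L
M = n / V_L = 1.3 / 1.73
M = 0.75144509 mol/L, rounded to 4 dp:

0.7514 mol/L


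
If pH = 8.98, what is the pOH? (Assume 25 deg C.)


At 25 deg C, pH + pOH = 14.
pOH = 14 - pH = 14 - 8.98
pOH = 5.02:

5.02


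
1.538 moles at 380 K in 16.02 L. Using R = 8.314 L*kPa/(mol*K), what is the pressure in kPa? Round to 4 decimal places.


PV = nRT, solve for P = nRT / V.
nRT = 1.538 * 8.314 * 380 = 4859.0342
P = 4859.0342 / 16.02
P = 303.31049938 kPa, rounded to 4 dp:

303.3105 kPa


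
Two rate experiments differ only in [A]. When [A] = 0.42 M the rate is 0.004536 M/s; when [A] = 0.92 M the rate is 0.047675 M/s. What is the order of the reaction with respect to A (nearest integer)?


Rate is proportional to [A]^n, so rate2/rate1 = ([A]2/[A]1)^n. Take logs to solve for n.
rate2/rate1 = 0.047675 / 0.004536 = 10.5104
[A]2/[A]1 = 0.92 / 0.42 = 2.1905
n = ln(10.5104) / ln(2.1905) = 3.0
Nearest integer order:

3


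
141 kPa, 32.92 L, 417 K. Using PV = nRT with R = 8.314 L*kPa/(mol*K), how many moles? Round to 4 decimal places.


PV = nRT, solve for n = PV / (RT).
PV = 141 * 32.92 = 4641.72
RT = 8.314 * 417 = 3466.938
n = 4641.72 / 3466.938
n = 1.3388529 mol, rounded to 4 dp:

1.3389 mol


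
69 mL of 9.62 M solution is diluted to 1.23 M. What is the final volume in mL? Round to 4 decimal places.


Dilution: M1*V1 = M2*V2, solve for V2.
V2 = M1*V1 / M2
V2 = 9.62 * 69 / 1.23
V2 = 663.78 / 1.23
V2 = 539.65853659 mL, rounded to 4 dp:

539.6585 mL


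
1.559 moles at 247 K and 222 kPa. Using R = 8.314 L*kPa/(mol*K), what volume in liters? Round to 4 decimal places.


PV = nRT, solve for V = nRT / P.
nRT = 1.559 * 8.314 * 247 = 3201.4969
V = 3201.4969 / 222
V = 14.42115721 L, rounded to 4 dp:

14.4212 L


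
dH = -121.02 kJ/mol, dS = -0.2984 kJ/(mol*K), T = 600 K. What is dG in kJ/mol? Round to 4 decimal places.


Gibbs: dG = dH - T*dS (consistent units, dS already in kJ/(mol*K)).
T*dS = 600 * -0.2984 = -179.04
dG = -121.02 - (-179.04)
dG = 58.02 kJ/mol, rounded to 4 dp:

58.0200 kJ/mol


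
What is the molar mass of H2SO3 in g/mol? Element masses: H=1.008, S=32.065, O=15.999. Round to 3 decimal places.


M = sum(count * atomic_mass) over atoms.
M = 2*1.008 + 1*32.065 + 3*15.999
M = 2.016 + 32.065 + 47.997
M = 82.078 g/mol, rounded to 3 dp:

82.078 g/mol


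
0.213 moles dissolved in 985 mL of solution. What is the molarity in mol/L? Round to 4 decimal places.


Convert volume to liters: V_L = V_mL / 1000.
V_L = 985 / 1000 = 0.985 L
M = n / V_L = 0.213 / 0.985
M = 0.21624365 mol/L, rounded to 4 dp:

0.2162 mol/L


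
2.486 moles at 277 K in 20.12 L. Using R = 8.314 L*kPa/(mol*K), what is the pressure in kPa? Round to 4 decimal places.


PV = nRT, solve for P = nRT / V.
nRT = 2.486 * 8.314 * 277 = 5725.2033
P = 5725.2033 / 20.12
P = 284.55284791 kPa, rounded to 4 dp:

284.5528 kPa


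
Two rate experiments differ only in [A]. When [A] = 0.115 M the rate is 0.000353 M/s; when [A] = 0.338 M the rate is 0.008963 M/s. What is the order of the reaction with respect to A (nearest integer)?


Rate is proportional to [A]^n, so rate2/rate1 = ([A]2/[A]1)^n. Take logs to solve for n.
rate2/rate1 = 0.008963 / 0.000353 = 25.3909
[A]2/[A]1 = 0.338 / 0.115 = 2.9391
n = ln(25.3909) / ln(2.9391) = 3.0
Nearest integer order:

3


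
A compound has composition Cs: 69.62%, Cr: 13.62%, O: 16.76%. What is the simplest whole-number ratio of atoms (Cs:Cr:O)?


Assume 100 g of compound, divide each mass% by atomic mass to get moles, then normalize by the smallest to get a raw atom ratio.
Moles per 100 g: Cs: 69.62/132.905 = 0.5238, Cr: 13.62/51.996 = 0.2619, O: 16.76/15.999 = 1.0476
Raw ratio (divide by min = 0.2619): Cs: 2.0, Cr: 1.0, O: 3.999
Multiply by 1 to clear fractions: Cs: 2.0 ~= 2, Cr: 1.0 ~= 1, O: 3.999 ~= 4
Reduce by GCD to get the simplest whole-number ratio:

2:1:4


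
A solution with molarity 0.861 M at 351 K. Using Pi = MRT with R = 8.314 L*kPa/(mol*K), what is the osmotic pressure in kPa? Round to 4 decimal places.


Osmotic pressure (van't Hoff): Pi = M*R*T.
RT = 8.314 * 351 = 2918.214
Pi = 0.861 * 2918.214
Pi = 2512.582254 kPa, rounded to 4 dp:

2512.5823 kPa


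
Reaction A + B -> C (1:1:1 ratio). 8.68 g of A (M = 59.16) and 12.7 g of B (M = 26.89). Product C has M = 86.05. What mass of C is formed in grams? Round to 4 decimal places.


Find moles of each reactant; the smaller value is the limiting reagent in a 1:1:1 reaction, so moles_C equals moles of the limiter.
n_A = mass_A / M_A = 8.68 / 59.16 = 0.146721 mol
n_B = mass_B / M_B = 12.7 / 26.89 = 0.472295 mol
Limiting reagent: A (smaller), n_limiting = 0.146721 mol
mass_C = n_limiting * M_C = 0.146721 * 86.05
mass_C = 12.62534205 g, rounded to 4 dp:

12.6253 g


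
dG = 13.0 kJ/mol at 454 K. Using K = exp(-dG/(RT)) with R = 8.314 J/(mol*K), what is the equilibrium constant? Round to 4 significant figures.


dG is in kJ/mol; multiply by 1000 to match R in J/(mol*K).
RT = 8.314 * 454 = 3774.556 J/mol
exponent = -dG*1000 / (RT) = -(13.0*1000) / 3774.556 = -3.44411369
K = exp(-3.44411369)
K = 0.031933052, rounded to 4 significant figures:

0.03193


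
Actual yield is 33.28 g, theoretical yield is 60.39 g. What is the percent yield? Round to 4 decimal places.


% yield = 100 * actual / theoretical
% yield = 100 * 33.28 / 60.39
% yield = 55.10846167 %, rounded to 4 dp:

55.1085 %


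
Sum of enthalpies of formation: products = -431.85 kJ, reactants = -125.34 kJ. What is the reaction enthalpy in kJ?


dH_rxn = sum(dH_f products) - sum(dH_f reactants)
dH_rxn = -431.85 - (-125.34)
dH_rxn = -306.51 kJ:

-306.51 kJ


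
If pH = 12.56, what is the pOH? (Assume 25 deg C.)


At 25 deg C, pH + pOH = 14.
pOH = 14 - pH = 14 - 12.56
pOH = 1.44:

1.44


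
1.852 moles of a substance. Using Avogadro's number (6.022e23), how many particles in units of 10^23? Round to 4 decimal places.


N = n * NA, then divide by 1e23 for the requested units.
N / 1e23 = n * 6.022
N / 1e23 = 1.852 * 6.022
N / 1e23 = 11.152744, rounded to 4 dp:

11.1527


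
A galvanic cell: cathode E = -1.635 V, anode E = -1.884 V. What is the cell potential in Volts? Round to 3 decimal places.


Standard cell potential: E_cell = E_cathode - E_anode.
E_cell = -1.635 - (-1.884)
E_cell = 0.249 V, rounded to 3 dp:

0.249 V


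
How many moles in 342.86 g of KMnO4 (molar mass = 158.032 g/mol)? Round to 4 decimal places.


n = mass / M
n = 342.86 / 158.032
n = 2.1695606 mol, rounded to 4 dp:

2.1696 mol


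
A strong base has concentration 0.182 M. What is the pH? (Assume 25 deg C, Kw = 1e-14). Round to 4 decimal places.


A strong base dissociates completely, so [OH-] equals the given concentration.
pOH = -log10([OH-]) = -log10(0.182) = 0.739929
pH = 14 - pOH = 14 - 0.739929
pH = 13.260071, rounded to 4 dp:

13.2601


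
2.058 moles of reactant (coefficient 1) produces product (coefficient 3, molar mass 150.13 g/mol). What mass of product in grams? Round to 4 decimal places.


Use the coefficient ratio to convert reactant moles to product moles, then multiply by the product's molar mass.
moles_P = moles_R * (coeff_P / coeff_R) = 2.058 * (3/1) = 6.174
mass_P = moles_P * M_P = 6.174 * 150.13
mass_P = 926.90262 g, rounded to 4 dp:

926.9026 g


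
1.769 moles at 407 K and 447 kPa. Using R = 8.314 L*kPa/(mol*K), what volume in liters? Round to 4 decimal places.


PV = nRT, solve for V = nRT / P.
nRT = 1.769 * 8.314 * 407 = 5985.9387
V = 5985.9387 / 447
V = 13.39136174 L, rounded to 4 dp:

13.3914 L


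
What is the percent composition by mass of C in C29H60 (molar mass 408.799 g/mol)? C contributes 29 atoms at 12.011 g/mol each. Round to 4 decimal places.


pct = 100 * (n_elem * M_elem) / M_total
mass_contribution = 29 * 12.011 = 348.319 g/mol
pct = 100 * 348.319 / 408.799
pct = 85.20544326 %, rounded to 4 dp:

85.2054 %


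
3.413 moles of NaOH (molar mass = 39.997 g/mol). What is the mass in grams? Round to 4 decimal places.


mass = n * M
mass = 3.413 * 39.997
mass = 136.509761 g, rounded to 4 dp:

136.5098 g


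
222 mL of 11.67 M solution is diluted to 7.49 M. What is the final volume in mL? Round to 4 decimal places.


Dilution: M1*V1 = M2*V2, solve for V2.
V2 = M1*V1 / M2
V2 = 11.67 * 222 / 7.49
V2 = 2590.74 / 7.49
V2 = 345.89319092 mL, rounded to 4 dp:

345.8932 mL


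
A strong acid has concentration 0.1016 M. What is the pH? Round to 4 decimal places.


A strong acid dissociates completely, so [H+] equals the given concentration.
pH = -log10([H+]) = -log10(0.1016)
pH = 0.99310629, rounded to 4 dp:

0.9931


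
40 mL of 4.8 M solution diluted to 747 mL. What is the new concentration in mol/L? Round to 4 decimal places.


Dilution: M1*V1 = M2*V2, solve for M2.
M2 = M1*V1 / V2
M2 = 4.8 * 40 / 747
M2 = 192.0 / 747
M2 = 0.25702811 mol/L, rounded to 4 dp:

0.2570 mol/L


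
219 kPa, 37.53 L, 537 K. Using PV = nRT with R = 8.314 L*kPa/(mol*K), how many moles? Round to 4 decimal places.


PV = nRT, solve for n = PV / (RT).
PV = 219 * 37.53 = 8219.07
RT = 8.314 * 537 = 4464.618
n = 8219.07 / 4464.618
n = 1.84093466 mol, rounded to 4 dp:

1.8409 mol


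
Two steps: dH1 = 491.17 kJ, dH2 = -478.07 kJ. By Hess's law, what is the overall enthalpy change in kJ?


Hess's law: enthalpy is a state function, so add the step enthalpies.
dH_total = dH1 + dH2 = 491.17 + (-478.07)
dH_total = 13.1 kJ:

13.10 kJ


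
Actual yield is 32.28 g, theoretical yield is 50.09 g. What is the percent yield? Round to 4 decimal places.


% yield = 100 * actual / theoretical
% yield = 100 * 32.28 / 50.09
% yield = 64.4440008 %, rounded to 4 dp:

64.4440 %


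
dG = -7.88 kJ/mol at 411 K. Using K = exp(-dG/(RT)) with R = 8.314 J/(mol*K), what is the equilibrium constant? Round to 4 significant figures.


dG is in kJ/mol; multiply by 1000 to match R in J/(mol*K).
RT = 8.314 * 411 = 3417.054 J/mol
exponent = -dG*1000 / (RT) = -(-7.88*1000) / 3417.054 = 2.30608003
K = exp(2.30608003)
K = 10.035011, rounded to 4 significant figures:

10.04


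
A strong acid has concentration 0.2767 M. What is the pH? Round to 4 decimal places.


A strong acid dissociates completely, so [H+] equals the given concentration.
pH = -log10([H+]) = -log10(0.2767)
pH = 0.55799084, rounded to 4 dp:

0.5580


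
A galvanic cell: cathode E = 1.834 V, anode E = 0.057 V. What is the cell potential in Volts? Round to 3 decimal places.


Standard cell potential: E_cell = E_cathode - E_anode.
E_cell = 1.834 - (0.057)
E_cell = 1.777 V, rounded to 3 dp:

1.777 V


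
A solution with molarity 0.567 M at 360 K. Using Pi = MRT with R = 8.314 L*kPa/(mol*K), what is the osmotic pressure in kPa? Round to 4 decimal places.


Osmotic pressure (van't Hoff): Pi = M*R*T.
RT = 8.314 * 360 = 2993.04
Pi = 0.567 * 2993.04
Pi = 1697.05368 kPa, rounded to 4 dp:

1697.0537 kPa


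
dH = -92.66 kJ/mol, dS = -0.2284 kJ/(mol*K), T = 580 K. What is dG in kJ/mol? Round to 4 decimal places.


Gibbs: dG = dH - T*dS (consistent units, dS already in kJ/(mol*K)).
T*dS = 580 * -0.2284 = -132.472
dG = -92.66 - (-132.472)
dG = 39.812 kJ/mol, rounded to 4 dp:

39.8120 kJ/mol


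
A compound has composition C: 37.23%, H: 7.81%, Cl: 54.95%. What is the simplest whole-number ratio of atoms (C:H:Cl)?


Assume 100 g of compound, divide each mass% by atomic mass to get moles, then normalize by the smallest to get a raw atom ratio.
Moles per 100 g: C: 37.23/12.011 = 3.0997, H: 7.81/1.008 = 7.748, Cl: 54.95/35.453 = 1.5499
Raw ratio (divide by min = 1.5499): C: 2.0, H: 4.999, Cl: 1.0
Multiply by 1 to clear fractions: C: 2.0 ~= 2, H: 4.999 ~= 5, Cl: 1.0 ~= 1
Reduce by GCD to get the simplest whole-number ratio:

2:5:1
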